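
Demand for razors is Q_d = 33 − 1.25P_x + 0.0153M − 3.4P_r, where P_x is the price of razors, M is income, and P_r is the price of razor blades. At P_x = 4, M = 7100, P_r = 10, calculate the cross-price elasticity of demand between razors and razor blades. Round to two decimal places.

First evaluate Q_d: 33 − 1.25(4) + 0.0153(7100) − 3.4(10) = 33 − 5 + 108.63 − 34 = 102.63.
∂Q_d/∂P_r = −3.4, so E_xy = -3.4·(10/102.63) ≈ -0.33.
E_xy < 0: the goods are complements.

-0.33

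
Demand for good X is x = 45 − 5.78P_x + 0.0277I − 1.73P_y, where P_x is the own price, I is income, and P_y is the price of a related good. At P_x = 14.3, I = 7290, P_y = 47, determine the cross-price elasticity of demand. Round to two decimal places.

First evaluate x: 45 − 5.78(14.3) + 0.0277(7290) − 1.73(47) = 45 − 82.654 + 201.933 − 81.31 = 82.969.
∂x/∂P_y = −1.73, so E_xy = -1.73·(47/82.969) ≈ -0.98.
E_xy < 0: the goods are complements.

-0.98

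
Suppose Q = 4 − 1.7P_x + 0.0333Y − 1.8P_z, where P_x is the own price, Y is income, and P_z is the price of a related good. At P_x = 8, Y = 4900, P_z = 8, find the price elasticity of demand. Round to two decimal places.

Substituting, Q = 4 − 1.7(8) + 0.0333(4900) − 1.8(8) = 4 − 13.6 + 163.17 − 14.4 = 139.17.
∂Q/∂P_x = −1.7, so E_p = (−1.7)·(8/139.17) ≈ -0.10.
|E_p| < 1: demand is inelastic.

-0.10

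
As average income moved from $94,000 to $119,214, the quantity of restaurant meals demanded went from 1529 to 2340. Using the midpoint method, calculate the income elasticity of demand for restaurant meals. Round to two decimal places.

%ΔQ = (2340 − 1529)/[(1529+2340)/2] = 811/1934.5 ≈ 0.4192.
%ΔY = (119,214 − 94,000)/[(94,000+119,214)/2] = 25214/106607 ≈ 0.2365.
E_I = %ΔQ/%ΔY ≈ 1.77.
E_I > 1: normal good (luxury).

1.77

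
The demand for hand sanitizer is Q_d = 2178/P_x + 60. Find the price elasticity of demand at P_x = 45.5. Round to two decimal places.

-0.44

At P_x = 45.5, Q_d = 107.8681.
dQ_d/dP_x = −2178/P_x² = −1.052.
Point elasticity E = (dQ_d/dP_x)·(P_x/Q_d) = -1.052 × 45.5/107.8681 ≈ -0.44.
|E| < 1, so demand is inelastic at this price.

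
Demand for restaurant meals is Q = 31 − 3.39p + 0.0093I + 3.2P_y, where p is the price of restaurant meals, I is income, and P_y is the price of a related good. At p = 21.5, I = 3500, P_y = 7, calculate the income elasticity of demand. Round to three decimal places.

Q = 31 − 3.39(21.5) + 0.0093(3500) + 3.2(7) = 31 − 72.885 + 32.55 + 22.4 = 13.065.
∂Q/∂I = +0.0093, so E_I = 0.0093·(3500/13.065) ≈ 2.491.
E_I > 1: normal good (luxury).

2.491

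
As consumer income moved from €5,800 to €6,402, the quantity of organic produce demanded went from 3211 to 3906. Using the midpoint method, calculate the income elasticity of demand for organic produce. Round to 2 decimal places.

%ΔQ = (3906 − 3211)/[(3211+3906)/2] = 695/3558.5 ≈ 0.1953.
%ΔY = (6,402 − 5,800)/[(5,800+6,402)/2] = 602/6101 ≈ 0.0987.
E_I = %ΔQ/%ΔY ≈ 1.98.
E_I > 1: normal good (luxury).

1.98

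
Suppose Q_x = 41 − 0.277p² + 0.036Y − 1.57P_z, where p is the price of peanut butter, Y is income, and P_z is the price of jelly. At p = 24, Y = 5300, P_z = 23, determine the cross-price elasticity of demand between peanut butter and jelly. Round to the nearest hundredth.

-1.00

Evaluating quantity at (p, Y, P_z) gives Q_x = 41 − 0.277(24)² + 0.036(5300) − 1.57(23) = 41 − 159.552 + 190.8 − 36.11 = 36.138.
∂Q_x/∂P_z = −1.57, so E_xy = -1.57·(23/36.138) ≈ -1.00.
E_xy < 0: the goods are complements.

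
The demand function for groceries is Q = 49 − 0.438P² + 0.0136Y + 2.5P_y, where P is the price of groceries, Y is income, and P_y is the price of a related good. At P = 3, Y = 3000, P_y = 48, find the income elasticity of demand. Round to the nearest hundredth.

Q = 49 − 0.438(3)² + 0.0136(3000) + 2.5(48) = 49 − 3.942 + 40.8 + 120 = 205.858.
∂Q/∂Y = +0.0136, so E_I = 0.0136·(3000/205.858) ≈ 0.20.
E_I ∈ (0,1): normal good (necessity).

0.20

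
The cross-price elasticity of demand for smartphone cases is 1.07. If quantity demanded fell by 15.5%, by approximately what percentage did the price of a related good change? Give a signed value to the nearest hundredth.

-14.49

%ΔQ ≈ E × %ΔP_y ⇒ %ΔP_y = %ΔQ / E = (-15.5%)/(1.07) ≈ -14.49%.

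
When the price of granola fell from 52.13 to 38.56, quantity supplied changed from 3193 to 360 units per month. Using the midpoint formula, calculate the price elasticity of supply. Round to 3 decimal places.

5.329

%ΔQ = (360 − 3193)/[(3193 + 360)/2] = -2833/1776.5 ≈ -1.5947.
%ΔP = (38.56 − 52.13)/[(52.13 + 38.56)/2] = -13.57/45.345 ≈ -0.2993.
Arc elasticity E = %ΔQ/%ΔP ≈ -1.5947/-0.2993 ≈ 5.329.
|E| > 1: supply is elastic over this range.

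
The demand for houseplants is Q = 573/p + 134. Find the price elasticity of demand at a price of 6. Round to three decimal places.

At p = 6, Q = 229.5.
dQ/dp = −573/p² = −15.9167.
Point elasticity E = (dQ/dp)·(p/Q) = -15.9167 × 6/229.5 ≈ -0.416.
|E| < 1, so demand is inelastic at this price.

-0.416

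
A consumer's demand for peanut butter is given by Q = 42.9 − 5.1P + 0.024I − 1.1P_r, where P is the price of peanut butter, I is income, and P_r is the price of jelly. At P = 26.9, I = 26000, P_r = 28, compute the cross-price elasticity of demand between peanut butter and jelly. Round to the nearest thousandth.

Substituting, Q = 42.9 − 5.1(26.9) + 0.024(26000) − 1.1(28) = 42.9 − 137.19 + 624 − 30.8 = 498.91.
∂Q/∂P_r = −1.1, so E_xy = -1.1·(28/498.91) ≈ -0.062.
E_xy < 0: the goods are complements.

-0.062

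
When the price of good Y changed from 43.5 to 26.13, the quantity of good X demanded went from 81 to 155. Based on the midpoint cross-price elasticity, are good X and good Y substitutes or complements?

complements

%ΔQ_x = (155 − 81)/[(81+155)/2] = 74/118 ≈ 0.6271.
%ΔP_y = (26.13 − 43.5)/[(43.5+26.13)/2] ≈ -0.4989.
E_xy = 0.6271/-0.4989 ≈ -1.257.
E_xy < 0, so the goods are complements.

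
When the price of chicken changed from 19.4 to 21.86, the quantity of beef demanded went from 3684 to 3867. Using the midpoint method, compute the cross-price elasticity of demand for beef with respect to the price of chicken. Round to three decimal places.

0.406

%ΔQ_x = (3867 − 3684)/[(3684+3867)/2] = 183/3775.5 ≈ 0.0485.
%ΔP_y = (21.86 − 19.4)/[(19.4+21.86)/2] ≈ 0.1192.
E_xy = 0.0485/0.1192 ≈ 0.406.
E_xy > 0, so beef and chicken are substitutes.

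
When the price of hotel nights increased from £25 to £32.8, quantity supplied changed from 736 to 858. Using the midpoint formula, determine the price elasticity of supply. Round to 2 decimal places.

%Δq = (858 − 736)/[(736 + 858)/2] = 122/797 ≈ 0.1531.
%Δp = (32.8 − 25)/[(25 + 32.8)/2] = 7.8/28.9 ≈ 0.2699.
Arc elasticity E = %Δq/%Δp ≈ 0.1531/0.2699 ≈ 0.57.
|E| < 1: supply is inelastic over this range.

0.57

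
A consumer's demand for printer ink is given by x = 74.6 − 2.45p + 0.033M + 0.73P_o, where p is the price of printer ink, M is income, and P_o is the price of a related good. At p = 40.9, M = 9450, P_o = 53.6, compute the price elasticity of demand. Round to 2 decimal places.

Substituting, x = 74.6 − 2.45(40.9) + 0.033(9450) + 0.73(53.6) = 74.6 − 100.205 + 311.85 + 39.128 = 325.373.
∂x/∂p = −2.45, so E_p = (−2.45)·(40.9/325.373) ≈ -0.31.
|E_p| < 1: demand is inelastic.

-0.31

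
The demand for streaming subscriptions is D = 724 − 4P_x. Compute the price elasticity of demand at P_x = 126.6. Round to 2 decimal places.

At P_x = 126.6, D = 217.6.
dD/dP_x = −4.
Point elasticity E = (dD/dP_x)·(P_x/D) = -4 × 126.6/217.6 ≈ -2.33.
|E| > 1, so demand is elastic at this price.

-2.33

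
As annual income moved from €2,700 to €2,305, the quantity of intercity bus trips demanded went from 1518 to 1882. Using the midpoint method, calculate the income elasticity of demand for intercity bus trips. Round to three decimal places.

%ΔQ = (1882 − 1518)/[(1518+1882)/2] = 364/1700 ≈ 0.2141.
%ΔY = (2,305 − 2,700)/[(2,700+2,305)/2] = -395/2502.5 ≈ -0.1578.
E_I = %ΔQ/%ΔY ≈ -1.357.
E_I < 0: inferior good.

-1.357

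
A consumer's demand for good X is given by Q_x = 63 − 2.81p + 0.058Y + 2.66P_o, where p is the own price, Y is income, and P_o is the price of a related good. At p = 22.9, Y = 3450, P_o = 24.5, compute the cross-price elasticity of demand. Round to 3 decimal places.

0.247

Q_x = 63 − 2.81(22.9) + 0.058(3450) + 2.66(24.5) = 63 − 64.349 + 200.1 + 65.17 = 263.921.
∂Q_x/∂P_o = +2.66, so E_xy = 2.66·(24.5/263.921) ≈ 0.247.
E_xy > 0: the goods are substitutes.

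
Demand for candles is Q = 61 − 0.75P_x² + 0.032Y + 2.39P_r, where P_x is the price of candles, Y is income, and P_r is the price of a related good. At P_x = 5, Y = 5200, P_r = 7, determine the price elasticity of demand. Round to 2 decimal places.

-0.17

Evaluating quantity at (P_x, Y, P_r) gives Q = 61 − 0.75(5)² + 0.032(5200) + 2.39(7) = 61 − 18.75 + 166.4 + 16.73 = 225.38.
∂Q/∂P_x = −2·0.75·P_x = -7.5, so E_p = -7.5·(5/225.38) ≈ -0.17.
|E_p| < 1: demand is inelastic.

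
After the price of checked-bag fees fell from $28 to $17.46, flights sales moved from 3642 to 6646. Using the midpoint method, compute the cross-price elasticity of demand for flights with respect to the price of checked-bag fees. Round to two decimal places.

%ΔQ_x = (6646 − 3642)/[(3642+6646)/2] = 3004/5144 ≈ 0.5840.
%ΔP_y = (17.46 − 28)/[(28+17.46)/2] ≈ -0.4637.
E_xy = 0.5840/-0.4637 ≈ -1.26.
E_xy < 0, so flights and checked-bag fees are complements.

-1.26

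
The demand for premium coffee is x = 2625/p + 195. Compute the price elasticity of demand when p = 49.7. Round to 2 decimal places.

At p = 49.7, x = 247.8169.
dx/dp = −2625/p² = −1.0627.
Point elasticity E = (dx/dp)·(p/x) = -1.0627 × 49.7/247.8169 ≈ -0.21.
|E| < 1, so demand is inelastic at this price.

-0.21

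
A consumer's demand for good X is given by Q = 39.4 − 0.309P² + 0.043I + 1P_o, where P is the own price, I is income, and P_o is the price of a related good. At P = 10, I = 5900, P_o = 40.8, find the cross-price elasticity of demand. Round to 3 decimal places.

At the given point, Q = 39.4 − 0.309(10)² + 0.043(5900) + 1(40.8) = 39.4 − 30.9 + 253.7 + 40.8 = 303.
∂Q/∂P_o = +1, so E_xy = 1·(40.8/303) ≈ 0.135.
E_xy > 0: the goods are substitutes.

0.135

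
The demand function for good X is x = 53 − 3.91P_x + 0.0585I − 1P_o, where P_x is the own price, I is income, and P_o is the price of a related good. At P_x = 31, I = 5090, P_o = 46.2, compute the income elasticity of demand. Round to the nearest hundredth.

Substituting, x = 53 − 3.91(31) + 0.0585(5090) − 1(46.2) = 53 − 121.21 + 297.765 − 46.2 = 183.355.
∂x/∂I = +0.0585, so E_I = 0.0585·(5090/183.355) ≈ 1.62.
E_I > 1: normal good (luxury).

1.62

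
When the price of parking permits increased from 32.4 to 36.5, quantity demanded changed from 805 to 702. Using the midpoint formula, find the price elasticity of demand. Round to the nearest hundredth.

%Δq = (702 − 805)/[(805 + 702)/2] = -103/753.5 ≈ -0.1367.
%ΔP = (36.5 − 32.4)/[(32.4 + 36.5)/2] = 4.1/34.45 ≈ 0.1190.
Arc elasticity E = %Δq/%ΔP ≈ -0.1367/0.1190 ≈ -1.15.
|E| > 1: demand is elastic over this range.

-1.15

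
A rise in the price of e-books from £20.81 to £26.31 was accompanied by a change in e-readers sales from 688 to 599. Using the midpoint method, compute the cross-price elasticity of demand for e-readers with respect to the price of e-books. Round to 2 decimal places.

-0.59

%ΔQ_x = (599 − 688)/[(688+599)/2] = -89/643.5 ≈ -0.1383.
%ΔP_y = (26.31 − 20.81)/[(20.81+26.31)/2] ≈ 0.2334.
E_xy = -0.1383/0.2334 ≈ -0.59.
E_xy < 0, so e-readers and e-books are complements.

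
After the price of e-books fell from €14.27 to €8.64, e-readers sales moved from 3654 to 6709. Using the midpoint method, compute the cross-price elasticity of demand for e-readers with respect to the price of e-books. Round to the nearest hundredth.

%ΔQ_x = (6709 − 3654)/[(3654+6709)/2] = 3055/5181.5 ≈ 0.5896.
%ΔP_y = (8.64 − 14.27)/[(14.27+8.64)/2] ≈ -0.4915.
E_xy = 0.5896/-0.4915 ≈ -1.20.
E_xy < 0, so e-readers and e-books are complements.

-1.20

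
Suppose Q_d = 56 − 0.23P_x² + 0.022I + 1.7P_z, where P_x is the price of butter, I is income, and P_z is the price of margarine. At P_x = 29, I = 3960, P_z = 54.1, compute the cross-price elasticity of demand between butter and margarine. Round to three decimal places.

Substituting, Q_d = 56 − 0.23(29)² + 0.022(3960) + 1.7(54.1) = 56 − 193.43 + 87.12 + 91.97 = 41.66.
∂Q_d/∂P_z = +1.7, so E_xy = 1.7·(54.1/41.66) ≈ 2.208.
E_xy > 0: the goods are substitutes.

2.208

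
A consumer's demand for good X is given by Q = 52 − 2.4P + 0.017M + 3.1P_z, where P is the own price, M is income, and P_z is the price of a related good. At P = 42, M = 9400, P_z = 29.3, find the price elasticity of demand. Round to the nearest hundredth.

-0.50

First evaluate Q: 52 − 2.4(42) + 0.017(9400) + 3.1(29.3) = 52 − 100.8 + 159.8 + 90.83 = 201.83.
∂Q/∂P = −2.4, so E_p = (−2.4)·(42/201.83) ≈ -0.50.
|E_p| < 1: demand is inelastic.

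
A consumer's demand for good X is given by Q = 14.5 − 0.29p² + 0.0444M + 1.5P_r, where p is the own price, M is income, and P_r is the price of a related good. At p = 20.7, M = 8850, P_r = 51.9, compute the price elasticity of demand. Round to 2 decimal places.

First evaluate Q: 14.5 − 0.29(20.7)² + 0.0444(8850) + 1.5(51.9) = 14.5 − 124.2621 + 392.94 + 77.85 = 361.0279.
∂Q/∂p = −2·0.29·p = -12.006, so E_p = -12.006·(20.7/361.0279) ≈ -0.69.
|E_p| < 1: demand is inelastic.

-0.69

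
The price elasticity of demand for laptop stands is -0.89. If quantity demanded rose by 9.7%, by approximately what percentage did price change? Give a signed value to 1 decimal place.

%ΔQ ≈ E × %ΔP ⇒ %ΔP = %ΔQ / E = (9.7%)/(-0.89) ≈ -10.9%.

-10.9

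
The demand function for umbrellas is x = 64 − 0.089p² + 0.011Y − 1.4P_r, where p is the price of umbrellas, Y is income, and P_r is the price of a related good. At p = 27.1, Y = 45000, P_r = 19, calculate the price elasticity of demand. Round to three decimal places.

-0.280

x = 64 − 0.089(27.1)² + 0.011(45000) − 1.4(19) = 64 − 65.3625 + 495 − 26.6 = 467.0375.
∂x/∂p = −2·0.089·p = -4.8238, so E_p = -4.8238·(27.1/467.0375) ≈ -0.280.
|E_p| < 1: demand is inelastic.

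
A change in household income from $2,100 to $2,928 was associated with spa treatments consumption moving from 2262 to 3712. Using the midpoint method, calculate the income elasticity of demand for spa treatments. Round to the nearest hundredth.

%ΔQ = (3712 − 2262)/[(2262+3712)/2] = 1450/2987 ≈ 0.4854.
%ΔM = (2,928 − 2,100)/[(2,100+2,928)/2] = 828/2514 ≈ 0.3294.
E_I = %ΔQ/%ΔM ≈ 1.47.
E_I > 1: normal good (luxury).

1.47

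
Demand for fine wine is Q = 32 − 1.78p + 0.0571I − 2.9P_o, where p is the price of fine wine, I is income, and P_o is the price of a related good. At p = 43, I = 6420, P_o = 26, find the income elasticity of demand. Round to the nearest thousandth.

First evaluate Q: 32 − 1.78(43) + 0.0571(6420) − 2.9(26) = 32 − 76.54 + 366.582 − 75.4 = 246.642.
∂Q/∂I = +0.0571, so E_I = 0.0571·(6420/246.642) ≈ 1.486.
E_I > 1: normal good (luxury).

1.486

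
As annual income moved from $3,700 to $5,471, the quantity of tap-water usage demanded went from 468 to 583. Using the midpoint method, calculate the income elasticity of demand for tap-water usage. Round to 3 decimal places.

0.567

%ΔQ = (583 − 468)/[(468+583)/2] = 115/525.5 ≈ 0.2188.
%ΔI = (5,471 − 3,700)/[(3,700+5,471)/2] = 1771/4585.5 ≈ 0.3862.
E_I = %ΔQ/%ΔI ≈ 0.567.
E_I ∈ (0,1): normal good (necessity).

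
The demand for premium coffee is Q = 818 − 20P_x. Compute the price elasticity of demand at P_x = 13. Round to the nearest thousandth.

At P_x = 13, Q = 558.
dQ/dP_x = −20.
Point elasticity E = (dQ/dP_x)·(P_x/Q) = -20 × 13/558 ≈ -0.466.
|E| < 1, so demand is inelastic at this price.

-0.466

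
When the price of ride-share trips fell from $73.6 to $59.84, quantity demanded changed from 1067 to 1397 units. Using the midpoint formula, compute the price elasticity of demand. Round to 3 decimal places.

%Δq = (1397 − 1067)/[(1067 + 1397)/2] = 330/1232 ≈ 0.2679.
%Δp = (59.84 − 73.6)/[(73.6 + 59.84)/2] = -13.76/66.72 ≈ -0.2062.
Arc elasticity E = %Δq/%Δp ≈ 0.2679/-0.2062 ≈ -1.299.
|E| > 1: demand is elastic over this range.

-1.299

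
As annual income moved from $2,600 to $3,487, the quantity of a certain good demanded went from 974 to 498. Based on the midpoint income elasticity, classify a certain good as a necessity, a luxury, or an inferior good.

%ΔQ = (498 − 974)/[(974+498)/2] = -476/736 ≈ -0.6467.
%ΔI = (3,487 − 2,600)/[(2,600+3,487)/2] = 887/3043.5 ≈ 0.2914.
E_I = %ΔQ/%ΔI ≈ -2.219.
E_I < 0: inferior good.

inferior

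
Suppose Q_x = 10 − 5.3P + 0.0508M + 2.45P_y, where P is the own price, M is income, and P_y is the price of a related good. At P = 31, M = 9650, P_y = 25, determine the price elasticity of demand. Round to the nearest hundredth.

-0.41

At the given point, Q_x = 10 − 5.3(31) + 0.0508(9650) + 2.45(25) = 10 − 164.3 + 490.22 + 61.25 = 397.17.
∂Q_x/∂P = −5.3, so E_p = (−5.3)·(31/397.17) ≈ -0.41.
|E_p| < 1: demand is inelastic.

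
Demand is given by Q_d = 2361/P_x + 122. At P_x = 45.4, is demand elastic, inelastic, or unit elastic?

At P_x = 45.4, Q_d = 174.0044.
dQ_d/dP_x = −2361/P_x² = −1.1455.
Point elasticity E = (dQ_d/dP_x)·(P_x/Q_d) = -1.1455 × 45.4/174.0044 ≈ -0.299.
|E| ≈ 0.299 < 1, so demand is inelastic.

inelastic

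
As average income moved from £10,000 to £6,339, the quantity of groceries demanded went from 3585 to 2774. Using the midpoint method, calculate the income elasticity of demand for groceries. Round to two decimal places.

0.57

%ΔQ = (2774 − 3585)/[(3585+2774)/2] = -811/3179.5 ≈ -0.2551.
%ΔI = (6,339 − 10,000)/[(10,000+6,339)/2] = -3661/8169.5 ≈ -0.4481.
E_I = %ΔQ/%ΔI ≈ 0.57.
E_I ∈ (0,1): normal good (necessity).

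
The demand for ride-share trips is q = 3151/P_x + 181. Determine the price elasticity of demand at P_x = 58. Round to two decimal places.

At P_x = 58, q = 235.3276.
dq/dP_x = −3151/P_x² = −0.9367.
Point elasticity E = (dq/dP_x)·(P_x/q) = -0.9367 × 58/235.3276 ≈ -0.23.
|E| < 1, so demand is inelastic at this price.

-0.23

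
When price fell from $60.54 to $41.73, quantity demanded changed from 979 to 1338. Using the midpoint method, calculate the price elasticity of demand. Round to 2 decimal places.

-0.84

%Δq = (1338 − 979)/[(979 + 1338)/2] = 359/1158.5 ≈ 0.3099.
%Δp = (41.73 − 60.54)/[(60.54 + 41.73)/2] = -18.81/51.135 ≈ -0.3678.
Arc elasticity E = %Δq/%Δp ≈ 0.3099/-0.3678 ≈ -0.84.
|E| < 1: demand is inelastic over this range.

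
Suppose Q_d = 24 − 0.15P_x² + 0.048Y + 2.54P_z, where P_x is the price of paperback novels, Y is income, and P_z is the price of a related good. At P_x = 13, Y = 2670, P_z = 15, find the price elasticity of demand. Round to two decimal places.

Substituting, Q_d = 24 − 0.15(13)² + 0.048(2670) + 2.54(15) = 24 − 25.35 + 128.16 + 38.1 = 164.91.
∂Q_d/∂P_x = −2·0.15·P_x = -3.9, so E_p = -3.9·(13/164.91) ≈ -0.31.
|E_p| < 1: demand is inelastic.

-0.31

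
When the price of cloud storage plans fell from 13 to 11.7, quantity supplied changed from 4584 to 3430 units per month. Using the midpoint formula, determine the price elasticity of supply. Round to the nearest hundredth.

%Δq = (3430 − 4584)/[(4584 + 3430)/2] = -1154/4007 ≈ -0.2880.
%ΔP = (11.7 − 13)/[(13 + 11.7)/2] = -1.3/12.35 ≈ -0.1053.
Arc elasticity E = %Δq/%ΔP ≈ -0.2880/-0.1053 ≈ 2.74.
|E| > 1: supply is elastic over this range.

2.74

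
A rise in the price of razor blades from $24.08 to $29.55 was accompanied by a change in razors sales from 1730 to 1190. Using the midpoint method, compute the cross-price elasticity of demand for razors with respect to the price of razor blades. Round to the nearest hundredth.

-1.81

%ΔQ_x = (1190 − 1730)/[(1730+1190)/2] = -540/1460 ≈ -0.3699.
%ΔP_y = (29.55 − 24.08)/[(24.08+29.55)/2] ≈ 0.2040.
E_xy = -0.3699/0.2040 ≈ -1.81.
E_xy < 0, so razors and razor blades are complements.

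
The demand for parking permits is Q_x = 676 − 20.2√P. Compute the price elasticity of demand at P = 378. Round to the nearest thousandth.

At P = 378, Q_x = 283.2671.
dQ_x/dP = −20.2/(2√P) = −20.2/(2·19.4422).
Point elasticity E = (dQ_x/dP)·(P/Q_x) = -0.5195 × 378/283.2671 ≈ -0.693.
|E| < 1, so demand is inelastic at this price.

-0.693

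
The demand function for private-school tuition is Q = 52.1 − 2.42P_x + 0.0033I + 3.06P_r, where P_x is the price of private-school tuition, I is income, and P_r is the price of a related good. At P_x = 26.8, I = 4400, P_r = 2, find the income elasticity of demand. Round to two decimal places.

1.84

First evaluate Q: 52.1 − 2.42(26.8) + 0.0033(4400) + 3.06(2) = 52.1 − 64.856 + 14.52 + 6.12 = 7.884.
∂Q/∂I = +0.0033, so E_I = 0.0033·(4400/7.884) ≈ 1.84.
E_I > 1: normal good (luxury).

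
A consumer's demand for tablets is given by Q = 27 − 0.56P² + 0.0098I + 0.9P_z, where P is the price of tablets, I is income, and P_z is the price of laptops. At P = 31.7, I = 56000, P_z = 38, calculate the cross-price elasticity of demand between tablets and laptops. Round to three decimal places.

0.724

Substituting, Q = 27 − 0.56(31.7)² + 0.0098(56000) + 0.9(38) = 27 − 562.7384 + 548.8 + 34.2 = 47.2616.
∂Q/∂P_z = +0.9, so E_xy = 0.9·(38/47.2616) ≈ 0.724.
E_xy > 0: the goods are substitutes.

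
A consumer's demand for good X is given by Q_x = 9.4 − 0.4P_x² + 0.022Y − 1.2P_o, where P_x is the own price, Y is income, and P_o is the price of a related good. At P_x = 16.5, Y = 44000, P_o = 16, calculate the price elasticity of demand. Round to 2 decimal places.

-0.26

Evaluating quantity at (P_x, Y, P_o) gives Q_x = 9.4 − 0.4(16.5)² + 0.022(44000) − 1.2(16) = 9.4 − 108.9 + 968 − 19.2 = 849.3.
∂Q_x/∂P_x = −2·0.4·P_x = -13.2, so E_p = -13.2·(16.5/849.3) ≈ -0.26.
|E_p| < 1: demand is inelastic.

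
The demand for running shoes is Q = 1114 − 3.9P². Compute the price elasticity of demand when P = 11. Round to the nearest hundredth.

-1.47

At P = 11, Q = 642.1.
dQ/dP = −2·3.9·P = −85.8.
Point elasticity E = (dQ/dP)·(P/Q) = -85.8 × 11/642.1 ≈ -1.47.
|E| > 1, so demand is elastic at this price.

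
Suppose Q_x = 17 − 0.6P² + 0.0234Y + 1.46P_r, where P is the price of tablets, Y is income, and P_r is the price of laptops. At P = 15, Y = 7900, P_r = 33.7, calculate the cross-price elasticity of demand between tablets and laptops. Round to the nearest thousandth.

Q_x = 17 − 0.6(15)² + 0.0234(7900) + 1.46(33.7) = 17 − 135 + 184.86 + 49.202 = 116.062.
∂Q_x/∂P_r = +1.46, so E_xy = 1.46·(33.7/116.062) ≈ 0.424.
E_xy > 0: the goods are substitutes.

0.424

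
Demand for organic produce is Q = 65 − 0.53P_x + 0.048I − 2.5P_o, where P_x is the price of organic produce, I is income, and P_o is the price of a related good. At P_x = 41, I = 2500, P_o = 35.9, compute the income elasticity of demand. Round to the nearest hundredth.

Q = 65 − 0.53(41) + 0.048(2500) − 2.5(35.9) = 65 − 21.73 + 120 − 89.75 = 73.52.
∂Q/∂I = +0.048, so E_I = 0.048·(2500/73.52) ≈ 1.63.
E_I > 1: normal good (luxury).

1.63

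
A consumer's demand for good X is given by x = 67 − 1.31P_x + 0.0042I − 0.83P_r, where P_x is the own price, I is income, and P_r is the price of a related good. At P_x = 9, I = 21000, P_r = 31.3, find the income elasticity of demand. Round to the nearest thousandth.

x = 67 − 1.31(9) + 0.0042(21000) − 0.83(31.3) = 67 − 11.79 + 88.2 − 25.979 = 117.431.
∂x/∂I = +0.0042, so E_I = 0.0042·(21000/117.431) ≈ 0.751.
E_I ∈ (0,1): normal good (necessity).

0.751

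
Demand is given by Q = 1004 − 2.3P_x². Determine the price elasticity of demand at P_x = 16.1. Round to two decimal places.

At P_x = 16.1, Q = 407.817.
dQ/dP_x = −2·2.3·P_x = −74.06.
Point elasticity E = (dQ/dP_x)·(P_x/Q) = -74.06 × 16.1/407.817 ≈ -2.92.
|E| > 1, so demand is elastic at this price.

-2.92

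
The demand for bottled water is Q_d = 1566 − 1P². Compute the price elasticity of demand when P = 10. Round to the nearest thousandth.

-0.136

At P = 10, Q_d = 1466.
dQ_d/dP = −2·1·P = −20.
Point elasticity E = (dQ_d/dP)·(P/Q_d) = -20 × 10/1466 ≈ -0.136.
|E| < 1, so demand is inelastic at this price.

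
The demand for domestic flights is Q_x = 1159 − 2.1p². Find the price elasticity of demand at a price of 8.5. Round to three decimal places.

At p = 8.5, Q_x = 1007.275.
dQ_x/dp = −2·2.1·p = −35.7.
Point elasticity E = (dQ_x/dp)·(p/Q_x) = -35.7 × 8.5/1007.275 ≈ -0.301.
|E| < 1, so demand is inelastic at this price.

-0.301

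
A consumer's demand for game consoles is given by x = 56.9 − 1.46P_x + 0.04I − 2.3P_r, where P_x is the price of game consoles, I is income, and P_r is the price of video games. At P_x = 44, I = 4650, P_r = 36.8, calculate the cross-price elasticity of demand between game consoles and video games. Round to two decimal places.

Evaluating quantity at (P_x, I, P_r) gives x = 56.9 − 1.46(44) + 0.04(4650) − 2.3(36.8) = 56.9 − 64.24 + 186 − 84.64 = 94.02.
∂x/∂P_r = −2.3, so E_xy = -2.3·(36.8/94.02) ≈ -0.90.
E_xy < 0: the goods are complements.

-0.90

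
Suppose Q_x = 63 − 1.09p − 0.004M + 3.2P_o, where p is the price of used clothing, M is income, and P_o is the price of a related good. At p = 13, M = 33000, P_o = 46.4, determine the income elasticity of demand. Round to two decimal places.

First evaluate Q_x: 63 − 1.09(13) − 0.004(33000) + 3.2(46.4) = 63 − 14.17 − 132 + 148.48 = 65.31.
∂Q_x/∂M = −0.004, so E_I = -0.004·(33000/65.31) ≈ -2.02.
E_I < 0: inferior good.

-2.02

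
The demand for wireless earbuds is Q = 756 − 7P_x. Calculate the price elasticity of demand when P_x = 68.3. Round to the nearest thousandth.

At P_x = 68.3, Q = 277.9.
dQ/dP_x = −7.
Point elasticity E = (dQ/dP_x)·(P_x/Q) = -7 × 68.3/277.9 ≈ -1.720.
|E| > 1, so demand is elastic at this price.

-1.720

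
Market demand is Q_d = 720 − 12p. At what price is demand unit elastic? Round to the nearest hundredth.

For linear demand Q_d = a − bp, E = −bp/(a − bp). |E| = 1 ⇒ bp = a − bp ⇒ p = a/(2b).
p = 720/(2·12) = 30.00.

30.00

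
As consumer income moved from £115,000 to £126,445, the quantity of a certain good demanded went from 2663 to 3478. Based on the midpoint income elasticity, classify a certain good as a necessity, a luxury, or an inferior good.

luxury

%ΔQ = (3478 − 2663)/[(2663+3478)/2] = 815/3070.5 ≈ 0.2654.
%ΔI = (126,445 − 115,000)/[(115,000+126,445)/2] = 11445/120722.5 ≈ 0.0948.
E_I = %ΔQ/%ΔI ≈ 2.800.
E_I > 1: normal good (luxury).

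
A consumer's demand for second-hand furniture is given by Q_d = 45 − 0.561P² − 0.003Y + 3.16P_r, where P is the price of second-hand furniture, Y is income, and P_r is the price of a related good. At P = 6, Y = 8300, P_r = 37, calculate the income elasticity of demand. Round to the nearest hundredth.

Evaluating quantity at (P, Y, P_r) gives Q_d = 45 − 0.561(6)² − 0.003(8300) + 3.16(37) = 45 − 20.196 − 24.9 + 116.92 = 116.824.
∂Q_d/∂Y = −0.003, so E_I = -0.003·(8300/116.824) ≈ -0.21.
E_I < 0: inferior good.

-0.21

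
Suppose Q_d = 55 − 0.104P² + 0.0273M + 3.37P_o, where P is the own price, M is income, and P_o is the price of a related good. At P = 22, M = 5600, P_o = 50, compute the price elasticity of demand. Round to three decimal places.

Q_d = 55 − 0.104(22)² + 0.0273(5600) + 3.37(50) = 55 − 50.336 + 152.88 + 168.5 = 326.044.
∂Q_d/∂P = −2·0.104·P = -4.576, so E_p = -4.576·(22/326.044) ≈ -0.309.
|E_p| < 1: demand is inelastic.

-0.309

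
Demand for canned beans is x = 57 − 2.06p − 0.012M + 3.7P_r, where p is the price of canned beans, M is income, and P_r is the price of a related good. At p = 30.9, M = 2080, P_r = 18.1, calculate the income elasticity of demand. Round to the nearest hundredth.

-0.71

x = 57 − 2.06(30.9) − 0.012(2080) + 3.7(18.1) = 57 − 63.654 − 24.96 + 66.97 = 35.356.
∂x/∂M = −0.012, so E_I = -0.012·(2080/35.356) ≈ -0.71.
E_I < 0: inferior good.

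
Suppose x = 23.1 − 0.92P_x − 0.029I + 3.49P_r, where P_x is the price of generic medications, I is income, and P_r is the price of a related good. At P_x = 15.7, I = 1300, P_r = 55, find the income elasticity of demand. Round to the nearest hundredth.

-0.23

Evaluating quantity at (P_x, I, P_r) gives x = 23.1 − 0.92(15.7) − 0.029(1300) + 3.49(55) = 23.1 − 14.444 − 37.7 + 191.95 = 162.906.
∂x/∂I = −0.029, so E_I = -0.029·(1300/162.906) ≈ -0.23.
E_I < 0: inferior good.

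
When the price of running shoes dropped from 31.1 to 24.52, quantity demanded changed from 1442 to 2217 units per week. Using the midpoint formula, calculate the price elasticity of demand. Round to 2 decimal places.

-1.79

%Δq = (2217 − 1442)/[(1442 + 2217)/2] = 775/1829.5 ≈ 0.4236.
%ΔP = (24.52 − 31.1)/[(31.1 + 24.52)/2] = -6.58/27.81 ≈ -0.2366.
Arc elasticity E = %Δq/%ΔP ≈ 0.4236/-0.2366 ≈ -1.79.
|E| > 1: demand is elastic over this range.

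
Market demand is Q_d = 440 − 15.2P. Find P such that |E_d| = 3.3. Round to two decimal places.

22.22

Set −bP/(a − bP) = −3.3 ⇒ bP = 3.3(a − bP) ⇒ bP(1+3.3) = 3.3·a.
P = 3.3·440/(15.2·4.3) ≈ 22.22.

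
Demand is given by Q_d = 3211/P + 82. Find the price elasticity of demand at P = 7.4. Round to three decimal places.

At P = 7.4, Q_d = 515.9189.
dQ_d/dP = −3211/P² = −58.6377.
Point elasticity E = (dQ_d/dP)·(P/Q_d) = -58.6377 × 7.4/515.9189 ≈ -0.841.
|E| < 1, so demand is inelastic at this price.

-0.841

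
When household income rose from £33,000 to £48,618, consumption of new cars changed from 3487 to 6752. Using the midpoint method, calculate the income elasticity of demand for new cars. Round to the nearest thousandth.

1.666

%ΔQ = (6752 − 3487)/[(3487+6752)/2] = 3265/5119.5 ≈ 0.6378.
%ΔY = (48,618 − 33,000)/[(33,000+48,618)/2] = 15618/40809 ≈ 0.3827.
E_I = %ΔQ/%ΔY ≈ 1.666.
E_I > 1: normal good (luxury).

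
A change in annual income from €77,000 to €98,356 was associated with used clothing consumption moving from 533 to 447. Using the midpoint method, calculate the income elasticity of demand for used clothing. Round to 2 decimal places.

%ΔQ = (447 − 533)/[(533+447)/2] = -86/490 ≈ -0.1755.
%ΔI = (98,356 − 77,000)/[(77,000+98,356)/2] = 21356/87678 ≈ 0.2436.
E_I = %ΔQ/%ΔI ≈ -0.72.
E_I < 0: inferior good.

-0.72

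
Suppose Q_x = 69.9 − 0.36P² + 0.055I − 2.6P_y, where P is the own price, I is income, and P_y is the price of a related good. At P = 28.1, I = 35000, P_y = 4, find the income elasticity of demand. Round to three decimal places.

First evaluate Q_x: 69.9 − 0.36(28.1)² + 0.055(35000) − 2.6(4) = 69.9 − 284.2596 + 1925 − 10.4 = 1700.2404.
∂Q_x/∂I = +0.055, so E_I = 0.055·(35000/1700.2404) ≈ 1.132.
E_I > 1: normal good (luxury).

1.132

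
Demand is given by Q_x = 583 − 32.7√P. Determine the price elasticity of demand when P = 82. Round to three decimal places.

-0.516

At P = 82, Q_x = 286.8889.
dQ_x/dP = −32.7/(2√P) = −32.7/(2·9.0554).
Point elasticity E = (dQ_x/dP)·(P/Q_x) = -1.8056 × 82/286.8889 ≈ -0.516.
|E| < 1, so demand is inelastic at this price.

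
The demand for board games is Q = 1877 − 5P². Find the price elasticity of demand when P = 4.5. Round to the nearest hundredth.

-0.11

At P = 4.5, Q = 1775.75.
dQ/dP = −2·5·P = −45.
Point elasticity E = (dQ/dP)·(P/Q) = -45 × 4.5/1775.75 ≈ -0.11.
|E| < 1, so demand is inelastic at this price.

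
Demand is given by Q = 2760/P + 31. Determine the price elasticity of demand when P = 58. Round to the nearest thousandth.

-0.606

At P = 58, Q = 78.5862.
dQ/dP = −2760/P² = −0.8205.
Point elasticity E = (dQ/dP)·(P/Q) = -0.8205 × 58/78.5862 ≈ -0.606.
|E| < 1, so demand is inelastic at this price.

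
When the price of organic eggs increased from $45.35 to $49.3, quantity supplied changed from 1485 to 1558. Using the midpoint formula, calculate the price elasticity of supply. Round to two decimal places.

%ΔQ = (1558 − 1485)/[(1485 + 1558)/2] = 73/1521.5 ≈ 0.0480.
%Δp = (49.3 − 45.35)/[(45.35 + 49.3)/2] = 3.95/47.325 ≈ 0.0835.
Arc elasticity E = %ΔQ/%Δp ≈ 0.0480/0.0835 ≈ 0.57.
|E| < 1: supply is inelastic over this range.

0.57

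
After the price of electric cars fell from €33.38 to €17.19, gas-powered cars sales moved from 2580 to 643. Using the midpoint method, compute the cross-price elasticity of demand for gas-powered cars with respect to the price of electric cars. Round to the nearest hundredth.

%ΔQ_x = (643 − 2580)/[(2580+643)/2] = -1937/1611.5 ≈ -1.2020.
%ΔP_y = (17.19 − 33.38)/[(33.38+17.19)/2] ≈ -0.6403.
E_xy = -1.2020/-0.6403 ≈ 1.88.
E_xy > 0, so gas-powered cars and electric cars are substitutes.

1.88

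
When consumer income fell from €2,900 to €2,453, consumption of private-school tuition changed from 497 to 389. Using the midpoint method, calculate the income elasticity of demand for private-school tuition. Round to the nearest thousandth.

1.460

%ΔQ = (389 − 497)/[(497+389)/2] = -108/443 ≈ -0.2438.
%ΔY = (2,453 − 2,900)/[(2,900+2,453)/2] = -447/2676.5 ≈ -0.1670.
E_I = %ΔQ/%ΔY ≈ 1.460.
E_I > 1: normal good (luxury).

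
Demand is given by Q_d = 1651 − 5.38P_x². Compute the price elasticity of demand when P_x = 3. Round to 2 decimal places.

At P_x = 3, Q_d = 1602.58.
dQ_d/dP_x = −2·5.38·P_x = −32.28.
Point elasticity E = (dQ_d/dP_x)·(P_x/Q_d) = -32.28 × 3/1602.58 ≈ -0.06.
|E| < 1, so demand is inelastic at this price.

-0.06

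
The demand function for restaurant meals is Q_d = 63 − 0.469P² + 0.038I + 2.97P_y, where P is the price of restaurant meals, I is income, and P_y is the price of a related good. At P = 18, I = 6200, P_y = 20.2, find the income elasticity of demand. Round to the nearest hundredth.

Substituting, Q_d = 63 − 0.469(18)² + 0.038(6200) + 2.97(20.2) = 63 − 151.956 + 235.6 + 59.994 = 206.638.
∂Q_d/∂I = +0.038, so E_I = 0.038·(6200/206.638) ≈ 1.14.
E_I > 1: normal good (luxury).

1.14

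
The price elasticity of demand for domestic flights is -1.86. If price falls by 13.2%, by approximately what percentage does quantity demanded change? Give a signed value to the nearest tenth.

%ΔQ ≈ E × %ΔP = (-1.86) × (-13.2%) ≈ 24.6%.

24.6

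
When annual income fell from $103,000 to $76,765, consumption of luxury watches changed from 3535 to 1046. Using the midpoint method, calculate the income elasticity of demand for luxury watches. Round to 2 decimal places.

3.72

%ΔQ = (1046 − 3535)/[(3535+1046)/2] = -2489/2290.5 ≈ -1.0867.
%ΔI = (76,765 − 103,000)/[(103,000+76,765)/2] = -26235/89882.5 ≈ -0.2919.
E_I = %ΔQ/%ΔI ≈ 3.72.
E_I > 1: normal good (luxury).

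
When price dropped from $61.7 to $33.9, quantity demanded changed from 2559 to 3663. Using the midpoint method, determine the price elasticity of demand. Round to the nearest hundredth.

-0.61

%Δq = (3663 − 2559)/[(2559 + 3663)/2] = 1104/3111 ≈ 0.3549.
%ΔP = (33.9 − 61.7)/[(61.7 + 33.9)/2] = -27.8/47.8 ≈ -0.5816.
Arc elasticity E = %Δq/%ΔP ≈ 0.3549/-0.5816 ≈ -0.61.
|E| < 1: demand is inelastic over this range.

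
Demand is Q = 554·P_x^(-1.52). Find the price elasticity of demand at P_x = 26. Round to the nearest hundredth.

-1.52

For a Cobb–Douglas (constant-elasticity) form Q = A·P_x^α·…, the elasticity with respect to P_x equals the exponent α at every point.
Here the exponent on P_x is -1.52, so the price elasticity of demand is -1.52.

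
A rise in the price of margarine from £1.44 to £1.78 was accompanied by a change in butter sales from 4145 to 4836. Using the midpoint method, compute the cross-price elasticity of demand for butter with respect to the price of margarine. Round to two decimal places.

0.73

%ΔQ_x = (4836 − 4145)/[(4145+4836)/2] = 691/4490.5 ≈ 0.1539.
%ΔP_y = (1.78 − 1.44)/[(1.44+1.78)/2] ≈ 0.2112.
E_xy = 0.1539/0.2112 ≈ 0.73.
E_xy > 0, so butter and margarine are substitutes.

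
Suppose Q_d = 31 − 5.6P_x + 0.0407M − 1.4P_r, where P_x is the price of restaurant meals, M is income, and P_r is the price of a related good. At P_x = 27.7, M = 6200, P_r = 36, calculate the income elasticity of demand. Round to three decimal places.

At the given point, Q_d = 31 − 5.6(27.7) + 0.0407(6200) − 1.4(36) = 31 − 155.12 + 252.34 − 50.4 = 77.82.
∂Q_d/∂M = +0.0407, so E_I = 0.0407·(6200/77.82) ≈ 3.243.
E_I > 1: normal good (luxury).

3.243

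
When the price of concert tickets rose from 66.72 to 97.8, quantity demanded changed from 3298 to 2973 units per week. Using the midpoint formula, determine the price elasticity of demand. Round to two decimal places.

-0.27

%ΔQ = (2973 − 3298)/[(3298 + 2973)/2] = -325/3135.5 ≈ -0.1037.
%Δp = (97.8 − 66.72)/[(66.72 + 97.8)/2] = 31.08/82.26 ≈ 0.3778.
Arc elasticity E = %ΔQ/%Δp ≈ -0.1037/0.3778 ≈ -0.27.
|E| < 1: demand is inelastic over this range.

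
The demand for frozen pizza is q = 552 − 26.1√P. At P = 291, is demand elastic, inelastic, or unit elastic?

elastic

At P = 291, q = 106.7674.
dq/dP = −26.1/(2√P) = −26.1/(2·17.0587).
Point elasticity E = (dq/dP)·(P/q) = -0.765 × 291/106.7674 ≈ -2.085.
|E| ≈ 2.085 > 1, so demand is elastic.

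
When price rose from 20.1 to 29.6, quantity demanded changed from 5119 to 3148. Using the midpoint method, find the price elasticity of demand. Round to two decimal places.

%Δq = (3148 − 5119)/[(5119 + 3148)/2] = -1971/4133.5 ≈ -0.4768.
%Δp = (29.6 − 20.1)/[(20.1 + 29.6)/2] = 9.5/24.85 ≈ 0.3823.
Arc elasticity E = %Δq/%Δp ≈ -0.4768/0.3823 ≈ -1.25.
|E| > 1: demand is elastic over this range.

-1.25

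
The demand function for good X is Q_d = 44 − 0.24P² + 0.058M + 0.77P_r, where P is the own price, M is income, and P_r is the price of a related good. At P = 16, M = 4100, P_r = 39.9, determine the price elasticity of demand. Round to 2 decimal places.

First evaluate Q_d: 44 − 0.24(16)² + 0.058(4100) + 0.77(39.9) = 44 − 61.44 + 237.8 + 30.723 = 251.083.
∂Q_d/∂P = −2·0.24·P = -7.68, so E_p = -7.68·(16/251.083) ≈ -0.49.
|E_p| < 1: demand is inelastic.

-0.49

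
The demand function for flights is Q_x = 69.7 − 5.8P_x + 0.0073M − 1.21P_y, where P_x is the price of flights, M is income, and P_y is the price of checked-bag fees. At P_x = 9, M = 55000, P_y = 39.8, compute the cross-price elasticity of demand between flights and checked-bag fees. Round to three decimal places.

-0.130

Q_x = 69.7 − 5.8(9) + 0.0073(55000) − 1.21(39.8) = 69.7 − 52.2 + 401.5 − 48.158 = 370.842.
∂Q_x/∂P_y = −1.21, so E_xy = -1.21·(39.8/370.842) ≈ -0.130.
E_xy < 0: the goods are complements.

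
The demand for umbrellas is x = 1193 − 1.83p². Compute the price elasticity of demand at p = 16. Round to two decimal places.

At p = 16, x = 724.52.
dx/dp = −2·1.83·p = −58.56.
Point elasticity E = (dx/dp)·(p/x) = -58.56 × 16/724.52 ≈ -1.29.
|E| > 1, so demand is elastic at this price.

-1.29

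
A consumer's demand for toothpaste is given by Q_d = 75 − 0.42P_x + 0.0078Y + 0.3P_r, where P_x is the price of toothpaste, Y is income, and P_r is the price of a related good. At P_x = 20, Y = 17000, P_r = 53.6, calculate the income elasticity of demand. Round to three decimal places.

Q_d = 75 − 0.42(20) + 0.0078(17000) + 0.3(53.6) = 75 − 8.4 + 132.6 + 16.08 = 215.28.
∂Q_d/∂Y = +0.0078, so E_I = 0.0078·(17000/215.28) ≈ 0.616.
E_I ∈ (0,1): normal good (necessity).

0.616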